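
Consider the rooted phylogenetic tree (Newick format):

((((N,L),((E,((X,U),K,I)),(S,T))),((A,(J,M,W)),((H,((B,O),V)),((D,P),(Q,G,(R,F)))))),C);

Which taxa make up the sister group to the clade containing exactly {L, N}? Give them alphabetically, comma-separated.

The clade containing exactly {L, N} attaches to the tree at the node subtending ((N,L),((E,((X,U),K,I)),(S,T))).
The other lineage descending from that same node — the sister group — is ((E,((X,U),K,I)),(S,T)); its 7 tips in alphabetical order are the answer.

E, I, K, S, T, U, X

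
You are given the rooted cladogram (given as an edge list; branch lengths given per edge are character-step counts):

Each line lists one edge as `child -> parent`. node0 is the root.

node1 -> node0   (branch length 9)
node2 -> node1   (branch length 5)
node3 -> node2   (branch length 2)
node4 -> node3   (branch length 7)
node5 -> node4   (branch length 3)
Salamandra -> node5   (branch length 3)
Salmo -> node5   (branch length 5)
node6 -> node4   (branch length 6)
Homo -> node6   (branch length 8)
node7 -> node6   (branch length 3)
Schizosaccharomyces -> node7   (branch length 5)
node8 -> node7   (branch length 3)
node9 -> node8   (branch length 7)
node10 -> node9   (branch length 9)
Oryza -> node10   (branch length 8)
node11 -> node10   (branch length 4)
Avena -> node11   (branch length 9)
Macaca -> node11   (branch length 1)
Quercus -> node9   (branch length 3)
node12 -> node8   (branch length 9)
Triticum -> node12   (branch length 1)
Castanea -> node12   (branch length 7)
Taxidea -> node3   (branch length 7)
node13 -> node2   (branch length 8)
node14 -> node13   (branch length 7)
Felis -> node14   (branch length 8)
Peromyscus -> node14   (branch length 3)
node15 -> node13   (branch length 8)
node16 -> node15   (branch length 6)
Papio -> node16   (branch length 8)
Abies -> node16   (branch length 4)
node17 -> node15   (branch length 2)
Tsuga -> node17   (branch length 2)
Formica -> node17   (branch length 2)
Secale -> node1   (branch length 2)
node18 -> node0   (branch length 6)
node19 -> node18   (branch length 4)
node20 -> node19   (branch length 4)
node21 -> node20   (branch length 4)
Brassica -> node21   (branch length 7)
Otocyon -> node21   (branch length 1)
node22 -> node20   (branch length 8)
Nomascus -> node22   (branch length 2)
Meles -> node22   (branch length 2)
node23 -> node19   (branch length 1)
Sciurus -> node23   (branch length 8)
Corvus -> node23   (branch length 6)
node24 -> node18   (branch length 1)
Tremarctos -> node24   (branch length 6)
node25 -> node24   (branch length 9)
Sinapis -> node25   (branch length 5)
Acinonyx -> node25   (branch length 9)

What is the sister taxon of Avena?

Avena attaches to the tree at the node subtending (Avena,Macaca).
The other lineage descending from that same node — the sister group — is the single tip Macaca.

Macaca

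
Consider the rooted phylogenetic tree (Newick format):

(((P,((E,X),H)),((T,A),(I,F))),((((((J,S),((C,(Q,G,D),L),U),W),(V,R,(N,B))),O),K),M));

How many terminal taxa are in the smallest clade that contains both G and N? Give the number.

13

The MRCA of G and N is the node subtending (((J,S),((C,(Q,G,D),L),U),W),(V,R,(N,B))).
That clade contains 13 terminal taxa: B, C, D, G, J, L, N, Q, R, S, U, V, W.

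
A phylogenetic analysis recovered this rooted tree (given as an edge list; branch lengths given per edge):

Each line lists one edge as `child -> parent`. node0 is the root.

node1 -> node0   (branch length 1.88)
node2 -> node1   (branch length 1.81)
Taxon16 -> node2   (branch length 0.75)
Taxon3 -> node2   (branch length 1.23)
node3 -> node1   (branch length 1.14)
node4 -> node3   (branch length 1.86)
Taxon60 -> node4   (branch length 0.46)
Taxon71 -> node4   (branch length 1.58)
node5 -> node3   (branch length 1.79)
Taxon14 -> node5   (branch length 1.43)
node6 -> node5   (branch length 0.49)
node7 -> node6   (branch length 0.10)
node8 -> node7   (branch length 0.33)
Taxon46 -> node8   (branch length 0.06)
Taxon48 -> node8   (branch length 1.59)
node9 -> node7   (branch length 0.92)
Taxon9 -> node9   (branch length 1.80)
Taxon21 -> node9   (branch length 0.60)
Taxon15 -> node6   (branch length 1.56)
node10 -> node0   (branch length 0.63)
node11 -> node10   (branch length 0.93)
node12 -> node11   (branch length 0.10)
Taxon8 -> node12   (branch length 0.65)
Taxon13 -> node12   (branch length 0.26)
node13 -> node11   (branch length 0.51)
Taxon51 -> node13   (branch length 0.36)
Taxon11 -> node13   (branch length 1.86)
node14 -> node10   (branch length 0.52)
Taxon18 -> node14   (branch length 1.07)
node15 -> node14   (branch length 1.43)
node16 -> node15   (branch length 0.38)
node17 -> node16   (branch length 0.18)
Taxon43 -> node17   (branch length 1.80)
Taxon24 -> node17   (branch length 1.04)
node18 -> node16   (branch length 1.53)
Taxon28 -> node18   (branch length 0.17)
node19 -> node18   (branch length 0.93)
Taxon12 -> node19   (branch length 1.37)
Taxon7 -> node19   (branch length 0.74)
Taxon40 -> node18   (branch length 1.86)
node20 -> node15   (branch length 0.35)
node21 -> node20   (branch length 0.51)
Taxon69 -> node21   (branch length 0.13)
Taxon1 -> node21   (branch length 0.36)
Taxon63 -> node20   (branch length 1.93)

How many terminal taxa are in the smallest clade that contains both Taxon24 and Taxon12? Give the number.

6

The MRCA of Taxon24 and Taxon12 is the node subtending ((Taxon43,Taxon24),(Taxon28,(Taxon12,Taxon7),Taxon40)).
That clade contains 6 terminal taxa: Taxon12, Taxon24, Taxon28, Taxon40, Taxon43, Taxon7.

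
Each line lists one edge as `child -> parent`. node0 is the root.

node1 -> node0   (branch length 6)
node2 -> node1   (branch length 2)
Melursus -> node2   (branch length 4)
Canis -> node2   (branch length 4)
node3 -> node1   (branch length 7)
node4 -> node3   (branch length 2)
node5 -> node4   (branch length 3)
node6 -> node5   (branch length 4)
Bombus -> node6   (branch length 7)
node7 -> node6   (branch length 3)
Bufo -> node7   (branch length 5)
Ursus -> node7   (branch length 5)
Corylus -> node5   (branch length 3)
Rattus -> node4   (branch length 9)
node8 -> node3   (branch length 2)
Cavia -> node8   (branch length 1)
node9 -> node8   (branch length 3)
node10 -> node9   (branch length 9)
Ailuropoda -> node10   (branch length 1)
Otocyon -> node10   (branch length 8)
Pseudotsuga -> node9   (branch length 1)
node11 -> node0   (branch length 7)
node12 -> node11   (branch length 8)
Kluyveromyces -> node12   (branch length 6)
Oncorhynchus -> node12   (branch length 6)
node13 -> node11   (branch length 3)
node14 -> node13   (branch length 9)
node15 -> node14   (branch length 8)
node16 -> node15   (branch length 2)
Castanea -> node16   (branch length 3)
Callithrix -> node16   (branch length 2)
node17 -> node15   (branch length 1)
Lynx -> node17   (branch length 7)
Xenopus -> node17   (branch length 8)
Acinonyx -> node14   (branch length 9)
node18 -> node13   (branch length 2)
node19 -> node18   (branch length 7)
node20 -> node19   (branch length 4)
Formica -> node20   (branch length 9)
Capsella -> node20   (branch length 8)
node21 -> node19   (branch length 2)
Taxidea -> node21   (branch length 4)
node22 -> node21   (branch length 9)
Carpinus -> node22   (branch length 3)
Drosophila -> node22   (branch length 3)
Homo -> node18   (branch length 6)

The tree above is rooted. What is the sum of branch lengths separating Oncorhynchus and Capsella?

38

The path runs Oncorhynchus → … → MRCA → … → Capsella; the MRCA is the node subtending ((Kluyveromyces,Oncorhynchus),((((Castanea,Callithrix),(Lynx,Xenopus)),Acinonyx),(((Formica,Capsella),(Taxidea,(Carpinus,Drosophila))),Homo))).
Branch lengths along that path: 6 + 8 + 3 + 2 + 7 + 4 + 8 = 38.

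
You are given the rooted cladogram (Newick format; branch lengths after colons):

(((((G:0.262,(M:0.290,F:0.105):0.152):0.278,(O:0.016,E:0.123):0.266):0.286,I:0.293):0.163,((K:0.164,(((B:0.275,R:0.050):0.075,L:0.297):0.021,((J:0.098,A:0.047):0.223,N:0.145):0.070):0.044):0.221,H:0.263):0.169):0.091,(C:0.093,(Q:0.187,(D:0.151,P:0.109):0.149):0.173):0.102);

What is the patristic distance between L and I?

1.208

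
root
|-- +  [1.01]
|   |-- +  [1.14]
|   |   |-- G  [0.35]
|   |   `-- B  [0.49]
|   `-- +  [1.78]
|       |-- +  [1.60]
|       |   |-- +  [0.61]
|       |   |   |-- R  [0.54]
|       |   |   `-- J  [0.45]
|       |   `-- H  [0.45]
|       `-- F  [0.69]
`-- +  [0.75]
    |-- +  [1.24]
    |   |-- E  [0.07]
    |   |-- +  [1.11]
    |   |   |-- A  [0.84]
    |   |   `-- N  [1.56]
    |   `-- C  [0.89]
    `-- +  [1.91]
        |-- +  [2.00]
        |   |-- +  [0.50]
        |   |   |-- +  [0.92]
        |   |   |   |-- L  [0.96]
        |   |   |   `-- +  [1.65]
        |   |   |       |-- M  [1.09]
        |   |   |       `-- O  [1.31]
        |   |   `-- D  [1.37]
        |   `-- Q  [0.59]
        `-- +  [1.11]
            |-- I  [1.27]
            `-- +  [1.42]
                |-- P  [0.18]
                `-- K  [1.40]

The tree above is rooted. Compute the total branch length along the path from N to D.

The path runs N → … → MRCA → … → D; the MRCA is the node subtending ((E,(A,N),C),((((L,(M,O)),D),Q),(I,(P,K)))).
Branch lengths along that path: 1.56 + 1.11 + 1.24 + 1.91 + 2.00 + 0.50 + 1.37 = 9.69.

9.69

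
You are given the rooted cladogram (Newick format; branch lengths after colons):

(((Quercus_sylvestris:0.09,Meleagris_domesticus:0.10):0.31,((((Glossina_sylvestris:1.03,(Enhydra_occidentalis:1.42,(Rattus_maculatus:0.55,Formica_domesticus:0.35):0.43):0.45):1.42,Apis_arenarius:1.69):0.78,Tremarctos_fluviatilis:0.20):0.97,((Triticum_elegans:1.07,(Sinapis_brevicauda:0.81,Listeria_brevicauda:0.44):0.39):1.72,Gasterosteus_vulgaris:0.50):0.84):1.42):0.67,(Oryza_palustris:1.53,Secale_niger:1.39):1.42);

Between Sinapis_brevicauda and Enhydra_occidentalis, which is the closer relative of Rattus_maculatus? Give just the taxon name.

Enhydra_occidentalis

The MRCA of Rattus_maculatus and Enhydra_occidentalis subtends (Enhydra_occidentalis,(Rattus_maculatus,Formica_domesticus)) (3 taxa).
The MRCA of Rattus_maculatus and Sinapis_brevicauda subtends ((((Glossina_sylvestris,(Enhydra_occidentalis,(Rattus_maculatus,Formica_domesticus))),Apis_arenarius),Tremarctos_fluviatilis),((Triticum_elegans,(Sinapis_brevicauda,Listeria_brevicauda)),Gasterosteus_vulgaris)) (10 taxa).
The first is nested inside the second, so Rattus_maculatus shares a more recent common ancestor with Enhydra_occidentalis.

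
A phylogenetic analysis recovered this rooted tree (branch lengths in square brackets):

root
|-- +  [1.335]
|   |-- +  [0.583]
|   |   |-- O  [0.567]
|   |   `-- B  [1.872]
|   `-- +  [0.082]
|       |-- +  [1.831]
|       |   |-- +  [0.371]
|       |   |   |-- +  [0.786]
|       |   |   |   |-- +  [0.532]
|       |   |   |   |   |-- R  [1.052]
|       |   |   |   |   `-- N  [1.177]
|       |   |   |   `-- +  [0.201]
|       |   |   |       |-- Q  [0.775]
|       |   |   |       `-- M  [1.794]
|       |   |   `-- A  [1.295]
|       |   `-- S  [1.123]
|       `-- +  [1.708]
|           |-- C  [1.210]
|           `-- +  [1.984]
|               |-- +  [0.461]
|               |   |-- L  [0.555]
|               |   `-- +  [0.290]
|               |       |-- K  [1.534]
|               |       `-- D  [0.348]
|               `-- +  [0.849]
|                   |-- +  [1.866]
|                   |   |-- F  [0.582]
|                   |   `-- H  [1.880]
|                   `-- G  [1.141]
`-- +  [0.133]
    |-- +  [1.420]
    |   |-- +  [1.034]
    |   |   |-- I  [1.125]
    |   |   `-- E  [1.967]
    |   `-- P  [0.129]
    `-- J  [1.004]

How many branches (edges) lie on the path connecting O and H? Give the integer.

8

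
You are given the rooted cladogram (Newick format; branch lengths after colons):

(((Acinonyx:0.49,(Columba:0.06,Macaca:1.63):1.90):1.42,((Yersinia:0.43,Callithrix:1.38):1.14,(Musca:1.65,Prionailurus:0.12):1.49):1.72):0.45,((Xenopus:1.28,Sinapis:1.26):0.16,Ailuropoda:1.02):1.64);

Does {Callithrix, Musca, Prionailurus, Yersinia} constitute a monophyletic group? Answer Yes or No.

Yes

The most recent common ancestor of these taxa subtends ((Yersinia,Callithrix),(Musca,Prionailurus)).
That clade has exactly 4 tips — every listed taxon and nothing else — so the group is monophyletic.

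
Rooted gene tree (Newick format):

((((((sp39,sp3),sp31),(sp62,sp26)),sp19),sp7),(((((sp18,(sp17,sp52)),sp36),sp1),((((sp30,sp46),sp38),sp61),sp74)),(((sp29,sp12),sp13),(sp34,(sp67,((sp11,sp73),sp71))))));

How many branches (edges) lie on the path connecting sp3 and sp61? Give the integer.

The MRCA of sp3 and sp61 is the root of the tree.
From sp3 up to that node: 6 branches. From sp61 up to the same node: 5 branches. Total: 6 + 5 = 11.

11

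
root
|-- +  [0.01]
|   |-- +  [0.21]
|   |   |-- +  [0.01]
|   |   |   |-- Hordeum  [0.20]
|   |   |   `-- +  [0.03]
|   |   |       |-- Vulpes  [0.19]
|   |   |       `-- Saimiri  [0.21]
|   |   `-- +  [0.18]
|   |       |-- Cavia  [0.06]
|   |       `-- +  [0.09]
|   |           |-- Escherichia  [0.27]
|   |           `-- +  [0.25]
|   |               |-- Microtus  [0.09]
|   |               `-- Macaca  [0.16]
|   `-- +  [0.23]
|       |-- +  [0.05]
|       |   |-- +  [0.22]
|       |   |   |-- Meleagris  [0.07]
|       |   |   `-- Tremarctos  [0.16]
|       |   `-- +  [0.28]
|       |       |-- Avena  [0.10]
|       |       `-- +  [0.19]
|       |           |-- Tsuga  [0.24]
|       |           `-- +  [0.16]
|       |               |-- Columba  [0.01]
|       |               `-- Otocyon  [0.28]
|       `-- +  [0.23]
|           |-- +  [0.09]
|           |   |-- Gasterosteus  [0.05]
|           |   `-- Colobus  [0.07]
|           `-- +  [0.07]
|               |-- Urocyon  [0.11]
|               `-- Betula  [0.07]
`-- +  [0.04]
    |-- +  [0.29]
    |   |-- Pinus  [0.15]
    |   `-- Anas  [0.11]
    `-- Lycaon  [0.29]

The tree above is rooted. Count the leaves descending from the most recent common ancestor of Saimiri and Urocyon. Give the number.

The MRCA of Saimiri and Urocyon is the node subtending (((Hordeum,(Vulpes,Saimiri)),(Cavia,(Escherichia,(Microtus,Macaca)))),(((Meleagris,Tremarctos),(Avena,(Tsuga,(Columba,Otocyon)))),((Gasterosteus,Colobus),(Urocyon,Betula)))).
That clade contains 17 terminal taxa: Avena, Betula, Cavia, Colobus, Columba, Escherichia, Gasterosteus, Hordeum, Macaca, Meleagris, Microtus, Otocyon, Saimiri, Tremarctos, Tsuga, Urocyon, Vulpes.

17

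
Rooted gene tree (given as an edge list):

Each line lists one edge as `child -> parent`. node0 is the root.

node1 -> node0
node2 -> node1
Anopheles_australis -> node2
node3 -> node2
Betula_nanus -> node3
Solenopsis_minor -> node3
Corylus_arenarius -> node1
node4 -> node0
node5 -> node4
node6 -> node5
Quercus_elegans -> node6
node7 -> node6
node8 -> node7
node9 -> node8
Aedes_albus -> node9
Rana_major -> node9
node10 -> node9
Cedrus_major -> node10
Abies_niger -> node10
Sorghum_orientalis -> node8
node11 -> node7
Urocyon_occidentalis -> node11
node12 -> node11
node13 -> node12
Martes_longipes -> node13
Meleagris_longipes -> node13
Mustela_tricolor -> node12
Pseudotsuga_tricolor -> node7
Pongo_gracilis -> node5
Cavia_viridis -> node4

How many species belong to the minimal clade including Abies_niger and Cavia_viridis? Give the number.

The MRCA of Abies_niger and Cavia_viridis is the node subtending (((Quercus_elegans,(((Aedes_albus,Rana_major,(Cedrus_major,Abies_niger)),Sorghum_orientalis),(Urocyon_occidentalis,((Martes_longipes,Meleagris_longipes),Mustela_tricolor)),Pseudotsuga_tricolor)),Pongo_gracilis),Cavia_viridis).
That clade contains 13 terminal taxa: Abies_niger, Aedes_albus, Cavia_viridis, Cedrus_major, Martes_longipes, Meleagris_longipes, Mustela_tricolor, Pongo_gracilis, Pseudotsuga_tricolor, Quercus_elegans, Rana_major, Sorghum_orientalis, Urocyon_occidentalis.

13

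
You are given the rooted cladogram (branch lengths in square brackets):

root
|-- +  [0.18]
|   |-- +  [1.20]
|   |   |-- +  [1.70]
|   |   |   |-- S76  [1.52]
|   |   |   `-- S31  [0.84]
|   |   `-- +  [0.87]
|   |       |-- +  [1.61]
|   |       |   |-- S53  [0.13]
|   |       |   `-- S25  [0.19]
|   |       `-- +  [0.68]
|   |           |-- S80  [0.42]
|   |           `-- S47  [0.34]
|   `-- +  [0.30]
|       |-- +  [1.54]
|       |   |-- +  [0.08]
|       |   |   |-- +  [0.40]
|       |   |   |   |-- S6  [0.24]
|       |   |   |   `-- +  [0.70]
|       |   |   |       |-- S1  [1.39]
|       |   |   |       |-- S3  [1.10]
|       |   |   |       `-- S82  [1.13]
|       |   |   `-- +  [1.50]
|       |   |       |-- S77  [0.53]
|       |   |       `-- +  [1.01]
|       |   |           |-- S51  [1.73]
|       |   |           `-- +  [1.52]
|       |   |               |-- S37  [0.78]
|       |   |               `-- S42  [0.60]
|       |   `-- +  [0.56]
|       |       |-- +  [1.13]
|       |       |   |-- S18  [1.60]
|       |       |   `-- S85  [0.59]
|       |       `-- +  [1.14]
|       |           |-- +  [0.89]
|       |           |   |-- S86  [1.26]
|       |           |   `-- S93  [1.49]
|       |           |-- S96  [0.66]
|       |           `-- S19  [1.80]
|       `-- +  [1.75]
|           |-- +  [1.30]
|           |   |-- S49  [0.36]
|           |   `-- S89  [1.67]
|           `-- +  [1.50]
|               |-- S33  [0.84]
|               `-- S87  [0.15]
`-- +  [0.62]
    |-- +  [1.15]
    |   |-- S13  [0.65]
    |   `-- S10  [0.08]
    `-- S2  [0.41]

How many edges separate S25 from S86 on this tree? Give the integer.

10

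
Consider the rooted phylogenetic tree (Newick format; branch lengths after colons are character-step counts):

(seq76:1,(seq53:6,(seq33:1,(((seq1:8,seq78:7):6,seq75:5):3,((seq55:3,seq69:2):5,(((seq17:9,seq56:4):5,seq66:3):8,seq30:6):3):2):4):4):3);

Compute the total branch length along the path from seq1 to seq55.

The path runs seq1 → … → MRCA → … → seq55; the MRCA is the node subtending (((seq1,seq78),seq75),((seq55,seq69),(((seq17,seq56),seq66),seq30))).
Branch lengths along that path: 8 + 6 + 3 + 2 + 5 + 3 = 27.

27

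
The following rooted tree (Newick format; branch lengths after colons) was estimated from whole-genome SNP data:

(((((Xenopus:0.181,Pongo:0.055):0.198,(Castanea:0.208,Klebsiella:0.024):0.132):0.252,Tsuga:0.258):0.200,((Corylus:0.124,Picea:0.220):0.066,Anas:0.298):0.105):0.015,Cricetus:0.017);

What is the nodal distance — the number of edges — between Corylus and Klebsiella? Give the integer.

The MRCA of Corylus and Klebsiella is the node subtending ((((Xenopus,Pongo),(Castanea,Klebsiella)),Tsuga),((Corylus,Picea),Anas)).
From Corylus up to that node: 3 branches. From Klebsiella up to the same node: 4 branches. Total: 3 + 4 = 7.

7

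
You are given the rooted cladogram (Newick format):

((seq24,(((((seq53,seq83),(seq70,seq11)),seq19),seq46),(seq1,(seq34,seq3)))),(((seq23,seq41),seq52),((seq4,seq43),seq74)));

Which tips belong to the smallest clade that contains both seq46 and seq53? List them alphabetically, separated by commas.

Tracing seq46: it sits inside ((((seq53,seq83),(seq70,seq11)),seq19),seq46).
Tracing seq53: it sits inside (seq53,seq83).
The smallest clade enclosing both is ((((seq53,seq83),(seq70,seq11)),seq19),seq46); the answer is its 6 terminal taxa in alphabetical order.

seq11, seq19, seq46, seq53, seq70, seq83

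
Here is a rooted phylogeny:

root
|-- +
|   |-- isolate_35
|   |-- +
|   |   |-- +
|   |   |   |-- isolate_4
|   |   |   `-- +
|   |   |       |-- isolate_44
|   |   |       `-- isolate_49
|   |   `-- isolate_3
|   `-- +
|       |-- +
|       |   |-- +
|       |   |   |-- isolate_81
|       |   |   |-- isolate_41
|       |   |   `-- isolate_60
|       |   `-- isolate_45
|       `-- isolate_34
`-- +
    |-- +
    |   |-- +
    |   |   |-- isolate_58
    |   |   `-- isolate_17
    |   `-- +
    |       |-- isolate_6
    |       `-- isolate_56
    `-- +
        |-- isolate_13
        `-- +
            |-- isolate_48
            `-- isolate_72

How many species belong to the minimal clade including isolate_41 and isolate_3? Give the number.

The MRCA of isolate_41 and isolate_3 is the node subtending (isolate_35,((isolate_4,(isolate_44,isolate_49)),isolate_3),(((isolate_81,isolate_41,isolate_60),isolate_45),isolate_34)).
That clade contains 10 terminal taxa: isolate_3, isolate_34, isolate_35, isolate_4, isolate_41, isolate_44, isolate_45, isolate_49, isolate_60, isolate_81.

10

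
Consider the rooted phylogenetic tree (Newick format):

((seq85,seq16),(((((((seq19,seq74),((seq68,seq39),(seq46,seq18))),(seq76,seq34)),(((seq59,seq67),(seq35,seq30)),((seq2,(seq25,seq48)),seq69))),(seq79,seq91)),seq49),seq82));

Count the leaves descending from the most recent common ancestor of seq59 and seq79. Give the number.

18

The MRCA of seq59 and seq79 is the node subtending (((((seq19,seq74),((seq68,seq39),(seq46,seq18))),(seq76,seq34)),(((seq59,seq67),(seq35,seq30)),((seq2,(seq25,seq48)),seq69))),(seq79,seq91)).
That clade contains 18 terminal taxa: seq18, seq19, seq2, seq25, seq30, seq34, seq35, seq39, seq46, seq48, seq59, seq67, seq68, seq69, seq74, seq76, seq79, seq91.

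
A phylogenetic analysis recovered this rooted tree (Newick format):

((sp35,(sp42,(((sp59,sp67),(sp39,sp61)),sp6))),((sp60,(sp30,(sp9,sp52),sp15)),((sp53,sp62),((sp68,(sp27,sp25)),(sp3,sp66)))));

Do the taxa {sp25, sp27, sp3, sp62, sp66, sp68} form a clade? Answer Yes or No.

No

The MRCA of the listed taxa subtends ((sp53,sp62),((sp68,(sp27,sp25)),(sp3,sp66))).
That clade also contains sp53, which is not in the proposed group, so the group is not monophyletic.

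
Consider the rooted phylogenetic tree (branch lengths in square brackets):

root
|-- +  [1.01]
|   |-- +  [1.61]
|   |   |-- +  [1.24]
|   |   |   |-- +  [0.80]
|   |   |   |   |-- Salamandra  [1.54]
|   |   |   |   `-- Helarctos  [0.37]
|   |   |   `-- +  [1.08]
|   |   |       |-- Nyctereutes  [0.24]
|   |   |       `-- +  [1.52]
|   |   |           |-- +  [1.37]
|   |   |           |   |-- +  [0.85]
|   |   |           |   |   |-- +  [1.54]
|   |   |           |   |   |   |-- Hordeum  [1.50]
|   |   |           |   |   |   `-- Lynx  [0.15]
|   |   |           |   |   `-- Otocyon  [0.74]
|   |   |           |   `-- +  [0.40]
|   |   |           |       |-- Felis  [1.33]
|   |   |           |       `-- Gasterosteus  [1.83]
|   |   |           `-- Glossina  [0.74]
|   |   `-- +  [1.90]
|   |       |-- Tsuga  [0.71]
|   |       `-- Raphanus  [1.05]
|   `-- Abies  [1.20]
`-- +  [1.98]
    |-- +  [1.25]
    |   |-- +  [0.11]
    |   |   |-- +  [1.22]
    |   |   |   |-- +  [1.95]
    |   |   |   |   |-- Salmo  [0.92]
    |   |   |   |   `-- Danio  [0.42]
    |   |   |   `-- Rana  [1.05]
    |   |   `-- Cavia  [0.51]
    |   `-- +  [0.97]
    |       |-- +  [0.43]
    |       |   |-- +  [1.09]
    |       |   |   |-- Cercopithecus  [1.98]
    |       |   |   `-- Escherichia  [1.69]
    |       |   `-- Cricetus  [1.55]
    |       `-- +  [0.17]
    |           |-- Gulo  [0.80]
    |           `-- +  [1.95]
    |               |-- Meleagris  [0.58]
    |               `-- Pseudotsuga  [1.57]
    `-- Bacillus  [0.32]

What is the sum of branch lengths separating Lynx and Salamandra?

The path runs Lynx → … → MRCA → … → Salamandra; the MRCA is the node subtending ((Salamandra,Helarctos),(Nyctereutes,((((Hordeum,Lynx),Otocyon),(Felis,Gasterosteus)),Glossina))).
Branch lengths along that path: 0.15 + 1.54 + 0.85 + 1.37 + 1.52 + 1.08 + 0.80 + 1.54 = 8.85.

8.85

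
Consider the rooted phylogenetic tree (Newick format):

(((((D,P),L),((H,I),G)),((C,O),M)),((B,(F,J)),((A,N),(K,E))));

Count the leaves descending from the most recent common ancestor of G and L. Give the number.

The MRCA of G and L is the node subtending (((D,P),L),((H,I),G)).
That clade contains 6 terminal taxa: D, G, H, I, L, P.

6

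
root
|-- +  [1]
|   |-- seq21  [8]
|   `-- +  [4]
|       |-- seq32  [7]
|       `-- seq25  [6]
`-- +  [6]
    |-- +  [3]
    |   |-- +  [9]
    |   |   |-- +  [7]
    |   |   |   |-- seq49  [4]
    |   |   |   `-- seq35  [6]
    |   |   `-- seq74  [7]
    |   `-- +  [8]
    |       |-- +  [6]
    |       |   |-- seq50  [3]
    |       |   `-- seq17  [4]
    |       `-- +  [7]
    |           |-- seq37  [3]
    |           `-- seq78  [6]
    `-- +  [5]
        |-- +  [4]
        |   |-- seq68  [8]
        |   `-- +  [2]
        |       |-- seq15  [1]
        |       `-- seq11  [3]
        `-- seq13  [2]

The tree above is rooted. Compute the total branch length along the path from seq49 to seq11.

37

The path runs seq49 → … → MRCA → … → seq11; the MRCA is the node subtending ((((seq49,seq35),seq74),((seq50,seq17),(seq37,seq78))),((seq68,(seq15,seq11)),seq13)).
Branch lengths along that path: 4 + 7 + 9 + 3 + 5 + 4 + 2 + 3 = 37.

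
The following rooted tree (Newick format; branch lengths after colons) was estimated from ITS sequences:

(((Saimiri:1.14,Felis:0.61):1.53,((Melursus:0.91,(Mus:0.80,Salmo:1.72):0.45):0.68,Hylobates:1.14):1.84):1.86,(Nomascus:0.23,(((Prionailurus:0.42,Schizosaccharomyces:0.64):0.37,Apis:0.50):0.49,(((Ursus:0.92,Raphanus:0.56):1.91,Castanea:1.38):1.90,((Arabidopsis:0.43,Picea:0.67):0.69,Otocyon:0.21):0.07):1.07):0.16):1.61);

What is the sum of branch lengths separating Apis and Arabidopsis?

The path runs Apis → … → MRCA → … → Arabidopsis; the MRCA is the node subtending (((Prionailurus,Schizosaccharomyces),Apis),(((Ursus,Raphanus),Castanea),((Arabidopsis,Picea),Otocyon))).
Branch lengths along that path: 0.50 + 0.49 + 1.07 + 0.07 + 0.69 + 0.43 = 3.25.

3.25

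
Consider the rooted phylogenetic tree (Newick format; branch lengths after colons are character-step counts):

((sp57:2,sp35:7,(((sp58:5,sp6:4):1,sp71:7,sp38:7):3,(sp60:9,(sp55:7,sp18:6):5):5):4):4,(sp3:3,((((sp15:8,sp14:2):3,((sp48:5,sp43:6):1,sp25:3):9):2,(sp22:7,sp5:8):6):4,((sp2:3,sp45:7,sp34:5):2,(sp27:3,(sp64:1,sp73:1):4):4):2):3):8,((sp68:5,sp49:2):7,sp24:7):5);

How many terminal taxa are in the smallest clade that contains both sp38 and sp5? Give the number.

The MRCA of sp38 and sp5 is the root, so the clade is the entire tree.
That clade contains 26 terminal taxa: sp14, sp15, sp18, sp2, sp22, sp24, sp25, sp27, sp3, sp34, sp35, sp38, sp43, sp45, sp48, sp49, sp5, sp55, sp57, sp58, sp6, sp60, sp64, sp68, sp71, sp73.

26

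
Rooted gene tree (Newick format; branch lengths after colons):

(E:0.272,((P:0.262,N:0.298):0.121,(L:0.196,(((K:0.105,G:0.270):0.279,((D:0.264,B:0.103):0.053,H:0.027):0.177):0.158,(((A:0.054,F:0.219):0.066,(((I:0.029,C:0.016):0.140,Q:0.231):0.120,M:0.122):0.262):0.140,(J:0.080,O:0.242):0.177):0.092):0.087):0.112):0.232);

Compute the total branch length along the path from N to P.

0.560

The path runs N → … → MRCA → … → P; the MRCA is the node subtending (P,N).
Branch lengths along that path: 0.298 + 0.262 = 0.560.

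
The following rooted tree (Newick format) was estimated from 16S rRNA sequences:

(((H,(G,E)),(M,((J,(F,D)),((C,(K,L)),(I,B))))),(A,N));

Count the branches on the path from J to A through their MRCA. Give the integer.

The MRCA of J and A is the root of the tree.
From J up to that node: 5 branches. From A up to the same node: 2 branches. Total: 5 + 2 = 7.

7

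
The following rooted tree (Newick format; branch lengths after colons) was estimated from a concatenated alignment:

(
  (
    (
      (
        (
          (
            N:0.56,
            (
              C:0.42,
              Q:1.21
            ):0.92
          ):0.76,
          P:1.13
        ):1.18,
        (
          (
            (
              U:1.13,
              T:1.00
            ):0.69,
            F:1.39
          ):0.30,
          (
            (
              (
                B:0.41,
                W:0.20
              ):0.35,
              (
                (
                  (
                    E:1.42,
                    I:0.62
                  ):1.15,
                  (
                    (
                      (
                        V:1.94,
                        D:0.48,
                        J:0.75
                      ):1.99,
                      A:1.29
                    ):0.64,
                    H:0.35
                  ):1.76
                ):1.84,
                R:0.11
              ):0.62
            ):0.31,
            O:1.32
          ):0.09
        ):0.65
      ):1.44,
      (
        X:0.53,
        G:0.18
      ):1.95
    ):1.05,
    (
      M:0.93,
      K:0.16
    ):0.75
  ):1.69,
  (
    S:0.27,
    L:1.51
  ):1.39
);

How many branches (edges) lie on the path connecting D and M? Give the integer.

13

The MRCA of D and M is the node subtending (((((N,(C,Q)),P),(((U,T),F),(((B,W),(((E,I),(((V,D,J),A),H)),R)),O))),(X,G)),(M,K)).
From D up to that node: 11 branches. From M up to the same node: 2 branches. Total: 11 + 2 = 13.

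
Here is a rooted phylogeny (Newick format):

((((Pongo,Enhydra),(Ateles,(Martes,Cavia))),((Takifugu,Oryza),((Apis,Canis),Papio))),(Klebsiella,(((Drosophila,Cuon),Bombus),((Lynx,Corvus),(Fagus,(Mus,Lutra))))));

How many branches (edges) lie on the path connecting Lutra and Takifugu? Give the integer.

10

The MRCA of Lutra and Takifugu is the root of the tree.
From Lutra up to that node: 6 branches. From Takifugu up to the same node: 4 branches. Total: 6 + 4 = 10.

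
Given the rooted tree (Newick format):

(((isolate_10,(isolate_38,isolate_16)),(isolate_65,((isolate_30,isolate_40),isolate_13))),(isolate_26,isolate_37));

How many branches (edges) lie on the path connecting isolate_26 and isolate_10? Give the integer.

The MRCA of isolate_26 and isolate_10 is the root of the tree.
From isolate_26 up to that node: 2 branches. From isolate_10 up to the same node: 3 branches. Total: 2 + 3 = 5.

5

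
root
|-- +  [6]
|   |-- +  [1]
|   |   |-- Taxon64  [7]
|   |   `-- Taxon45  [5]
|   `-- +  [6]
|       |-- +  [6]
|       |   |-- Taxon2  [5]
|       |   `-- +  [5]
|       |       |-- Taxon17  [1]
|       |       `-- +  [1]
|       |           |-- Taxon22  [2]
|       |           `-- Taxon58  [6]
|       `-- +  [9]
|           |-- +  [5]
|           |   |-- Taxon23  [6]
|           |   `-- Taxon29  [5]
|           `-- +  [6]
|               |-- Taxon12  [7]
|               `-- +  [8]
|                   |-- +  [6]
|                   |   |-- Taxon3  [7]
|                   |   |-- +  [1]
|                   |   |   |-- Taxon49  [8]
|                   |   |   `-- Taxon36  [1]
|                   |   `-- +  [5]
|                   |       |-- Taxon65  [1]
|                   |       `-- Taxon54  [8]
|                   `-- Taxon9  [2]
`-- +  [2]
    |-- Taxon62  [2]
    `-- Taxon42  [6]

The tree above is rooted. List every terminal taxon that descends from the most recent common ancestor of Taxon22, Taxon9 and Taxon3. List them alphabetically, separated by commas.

Tracing Taxon22: it sits inside (Taxon22,Taxon58).
Tracing Taxon9: it sits inside ((Taxon3,(Taxon49,Taxon36),(Taxon65,Taxon54)),Taxon9).
Tracing Taxon3: it sits inside (Taxon3,(Taxon49,Taxon36),(Taxon65,Taxon54)).
The smallest clade enclosing all 3 is ((Taxon2,(Taxon17,(Taxon22,Taxon58))),((Taxon23,Taxon29),(Taxon12,((Taxon3,(Taxon49,Taxon36),(Taxon65,Taxon54)),Taxon9)))); the answer is its 13 terminal taxa in alphabetical order.

Taxon12, Taxon17, Taxon2, Taxon22, Taxon23, Taxon29, Taxon3, Taxon36, Taxon49, Taxon54, Taxon58, Taxon65, Taxon9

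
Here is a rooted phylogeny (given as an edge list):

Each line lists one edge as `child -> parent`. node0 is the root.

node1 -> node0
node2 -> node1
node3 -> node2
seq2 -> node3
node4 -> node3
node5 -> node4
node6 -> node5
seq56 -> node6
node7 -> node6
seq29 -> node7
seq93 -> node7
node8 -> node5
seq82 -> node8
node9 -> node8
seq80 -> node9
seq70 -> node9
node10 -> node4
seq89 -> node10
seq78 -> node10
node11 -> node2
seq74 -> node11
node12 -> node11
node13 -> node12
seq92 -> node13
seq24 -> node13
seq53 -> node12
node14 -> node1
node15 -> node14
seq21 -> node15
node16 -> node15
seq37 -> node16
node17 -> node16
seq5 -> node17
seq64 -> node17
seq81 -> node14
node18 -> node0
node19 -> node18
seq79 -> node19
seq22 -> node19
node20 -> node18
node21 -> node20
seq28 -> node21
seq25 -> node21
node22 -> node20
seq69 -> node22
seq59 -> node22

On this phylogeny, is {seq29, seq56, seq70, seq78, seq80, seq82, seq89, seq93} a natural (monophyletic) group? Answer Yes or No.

Yes

The most recent common ancestor of these taxa subtends (((seq56,(seq29,seq93)),(seq82,(seq80,seq70))),(seq89,seq78)).
That clade has exactly 8 tips — every listed taxon and nothing else — so the group is monophyletic.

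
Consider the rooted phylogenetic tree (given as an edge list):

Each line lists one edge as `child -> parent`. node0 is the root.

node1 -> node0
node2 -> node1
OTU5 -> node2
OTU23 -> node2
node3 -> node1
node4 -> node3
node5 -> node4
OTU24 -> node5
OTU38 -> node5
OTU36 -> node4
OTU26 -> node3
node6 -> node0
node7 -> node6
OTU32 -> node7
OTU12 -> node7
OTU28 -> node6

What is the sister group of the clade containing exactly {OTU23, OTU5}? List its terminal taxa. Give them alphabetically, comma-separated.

OTU24, OTU26, OTU36, OTU38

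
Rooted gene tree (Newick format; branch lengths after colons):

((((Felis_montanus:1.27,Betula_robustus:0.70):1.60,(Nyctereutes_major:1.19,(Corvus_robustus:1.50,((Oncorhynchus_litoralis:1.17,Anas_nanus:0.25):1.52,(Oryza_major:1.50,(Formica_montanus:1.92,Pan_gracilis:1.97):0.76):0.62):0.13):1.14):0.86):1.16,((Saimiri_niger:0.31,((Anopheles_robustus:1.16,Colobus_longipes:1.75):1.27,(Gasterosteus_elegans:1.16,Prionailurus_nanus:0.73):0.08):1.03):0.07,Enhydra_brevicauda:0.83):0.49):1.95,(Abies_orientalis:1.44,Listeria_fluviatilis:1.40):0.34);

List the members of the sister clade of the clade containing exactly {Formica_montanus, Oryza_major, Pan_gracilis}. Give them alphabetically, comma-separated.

Anas_nanus, Oncorhynchus_litoralis

The clade containing exactly {Formica_montanus, Oryza_major, Pan_gracilis} attaches to the tree at the node subtending ((Oncorhynchus_litoralis,Anas_nanus),(Oryza_major,(Formica_montanus,Pan_gracilis))).
The other lineage descending from that same node — the sister group — is (Oncorhynchus_litoralis,Anas_nanus); its 2 tips in alphabetical order are the answer.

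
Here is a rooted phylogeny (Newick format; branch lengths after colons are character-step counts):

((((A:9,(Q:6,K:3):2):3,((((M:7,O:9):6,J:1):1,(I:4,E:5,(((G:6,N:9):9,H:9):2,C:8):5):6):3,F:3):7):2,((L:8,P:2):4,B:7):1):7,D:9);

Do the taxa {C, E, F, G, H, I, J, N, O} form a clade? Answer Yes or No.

No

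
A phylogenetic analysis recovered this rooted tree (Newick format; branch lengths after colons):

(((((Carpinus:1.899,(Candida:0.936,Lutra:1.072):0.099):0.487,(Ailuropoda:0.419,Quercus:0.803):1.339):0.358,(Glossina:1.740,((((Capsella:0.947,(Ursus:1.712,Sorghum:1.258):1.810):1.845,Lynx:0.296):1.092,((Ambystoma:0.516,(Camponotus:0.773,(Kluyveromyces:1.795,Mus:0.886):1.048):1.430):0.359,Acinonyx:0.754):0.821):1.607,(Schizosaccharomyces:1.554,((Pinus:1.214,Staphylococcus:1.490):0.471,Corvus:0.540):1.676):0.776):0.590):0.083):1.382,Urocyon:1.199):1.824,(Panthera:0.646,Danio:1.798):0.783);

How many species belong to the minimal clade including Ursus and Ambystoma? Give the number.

9

The MRCA of Ursus and Ambystoma is the node subtending (((Capsella,(Ursus,Sorghum)),Lynx),((Ambystoma,(Camponotus,(Kluyveromyces,Mus))),Acinonyx)).
That clade contains 9 terminal taxa: Acinonyx, Ambystoma, Camponotus, Capsella, Kluyveromyces, Lynx, Mus, Sorghum, Ursus.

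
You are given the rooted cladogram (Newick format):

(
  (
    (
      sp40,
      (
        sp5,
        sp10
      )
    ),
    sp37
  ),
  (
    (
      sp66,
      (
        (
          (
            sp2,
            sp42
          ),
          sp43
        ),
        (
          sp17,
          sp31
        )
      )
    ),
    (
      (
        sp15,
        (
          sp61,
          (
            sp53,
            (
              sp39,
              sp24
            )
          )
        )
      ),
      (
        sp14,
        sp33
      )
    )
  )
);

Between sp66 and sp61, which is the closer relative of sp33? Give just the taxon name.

sp61

The MRCA of sp33 and sp61 subtends ((sp15,(sp61,(sp53,(sp39,sp24)))),(sp14,sp33)) (7 taxa).
The MRCA of sp33 and sp66 subtends ((sp66,(((sp2,sp42),sp43),(sp17,sp31))),((sp15,(sp61,(sp53,(sp39,sp24)))),(sp14,sp33))) (13 taxa).
The first is nested inside the second, so sp33 shares a more recent common ancestor with sp61.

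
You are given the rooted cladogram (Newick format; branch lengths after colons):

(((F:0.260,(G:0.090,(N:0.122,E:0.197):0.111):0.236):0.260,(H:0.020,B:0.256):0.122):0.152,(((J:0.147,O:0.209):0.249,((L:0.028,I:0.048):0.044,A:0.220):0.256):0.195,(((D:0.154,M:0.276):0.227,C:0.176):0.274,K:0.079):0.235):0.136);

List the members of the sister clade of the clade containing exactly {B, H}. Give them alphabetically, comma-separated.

E, F, G, N

The clade containing exactly {B, H} attaches to the tree at the node subtending ((F,(G,(N,E))),(H,B)).
The other lineage descending from that same node — the sister group — is (F,(G,(N,E))); its 4 tips in alphabetical order are the answer.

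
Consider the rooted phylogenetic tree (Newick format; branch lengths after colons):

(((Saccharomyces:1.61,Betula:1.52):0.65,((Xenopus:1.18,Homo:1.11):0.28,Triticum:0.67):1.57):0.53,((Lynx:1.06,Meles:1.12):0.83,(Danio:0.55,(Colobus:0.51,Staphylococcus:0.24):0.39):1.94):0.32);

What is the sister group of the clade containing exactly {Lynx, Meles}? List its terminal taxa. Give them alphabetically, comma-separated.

Colobus, Danio, Staphylococcus

The clade containing exactly {Lynx, Meles} attaches to the tree at the node subtending ((Lynx,Meles),(Danio,(Colobus,Staphylococcus))).
The other lineage descending from that same node — the sister group — is (Danio,(Colobus,Staphylococcus)); its 3 tips in alphabetical order are the answer.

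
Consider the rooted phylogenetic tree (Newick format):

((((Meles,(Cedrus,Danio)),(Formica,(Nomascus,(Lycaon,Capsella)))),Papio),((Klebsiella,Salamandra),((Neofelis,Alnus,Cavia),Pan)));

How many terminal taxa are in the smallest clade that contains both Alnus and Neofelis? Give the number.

3

The MRCA of Alnus and Neofelis is the node subtending (Neofelis,Alnus,Cavia).
That clade contains 3 terminal taxa: Alnus, Cavia, Neofelis.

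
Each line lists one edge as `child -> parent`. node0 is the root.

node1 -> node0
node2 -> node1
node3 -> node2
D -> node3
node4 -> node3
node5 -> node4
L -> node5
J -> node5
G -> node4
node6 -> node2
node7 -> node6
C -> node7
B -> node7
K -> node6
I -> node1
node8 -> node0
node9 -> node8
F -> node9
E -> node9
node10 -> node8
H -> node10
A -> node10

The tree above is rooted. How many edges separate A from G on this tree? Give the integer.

The MRCA of A and G is the root of the tree.
From A up to that node: 3 branches. From G up to the same node: 5 branches. Total: 3 + 5 = 8.

8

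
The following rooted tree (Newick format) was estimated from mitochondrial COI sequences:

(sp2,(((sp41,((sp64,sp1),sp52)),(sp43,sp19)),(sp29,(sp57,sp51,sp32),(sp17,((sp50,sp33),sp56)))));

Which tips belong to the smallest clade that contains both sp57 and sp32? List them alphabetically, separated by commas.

Tracing sp57: it sits inside (sp57,sp51,sp32).
Tracing sp32: it sits inside (sp57,sp51,sp32).
The smallest clade enclosing both is (sp57,sp51,sp32); the answer is its 3 terminal taxa in alphabetical order.

sp32, sp51, sp57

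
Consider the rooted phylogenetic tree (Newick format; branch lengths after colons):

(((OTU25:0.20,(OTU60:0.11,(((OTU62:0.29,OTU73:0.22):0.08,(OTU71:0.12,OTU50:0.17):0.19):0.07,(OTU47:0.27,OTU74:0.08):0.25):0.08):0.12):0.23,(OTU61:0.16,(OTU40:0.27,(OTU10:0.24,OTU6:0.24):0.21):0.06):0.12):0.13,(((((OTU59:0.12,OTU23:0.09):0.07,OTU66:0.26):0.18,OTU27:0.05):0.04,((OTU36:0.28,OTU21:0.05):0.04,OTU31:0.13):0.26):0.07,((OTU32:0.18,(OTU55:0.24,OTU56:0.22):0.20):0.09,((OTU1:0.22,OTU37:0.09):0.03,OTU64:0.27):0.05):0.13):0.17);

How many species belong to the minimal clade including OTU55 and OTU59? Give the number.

13

The MRCA of OTU55 and OTU59 is the node subtending (((((OTU59,OTU23),OTU66),OTU27),((OTU36,OTU21),OTU31)),((OTU32,(OTU55,OTU56)),((OTU1,OTU37),OTU64))).
That clade contains 13 terminal taxa: OTU1, OTU21, OTU23, OTU27, OTU31, OTU32, OTU36, OTU37, OTU55, OTU56, OTU59, OTU64, OTU66.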